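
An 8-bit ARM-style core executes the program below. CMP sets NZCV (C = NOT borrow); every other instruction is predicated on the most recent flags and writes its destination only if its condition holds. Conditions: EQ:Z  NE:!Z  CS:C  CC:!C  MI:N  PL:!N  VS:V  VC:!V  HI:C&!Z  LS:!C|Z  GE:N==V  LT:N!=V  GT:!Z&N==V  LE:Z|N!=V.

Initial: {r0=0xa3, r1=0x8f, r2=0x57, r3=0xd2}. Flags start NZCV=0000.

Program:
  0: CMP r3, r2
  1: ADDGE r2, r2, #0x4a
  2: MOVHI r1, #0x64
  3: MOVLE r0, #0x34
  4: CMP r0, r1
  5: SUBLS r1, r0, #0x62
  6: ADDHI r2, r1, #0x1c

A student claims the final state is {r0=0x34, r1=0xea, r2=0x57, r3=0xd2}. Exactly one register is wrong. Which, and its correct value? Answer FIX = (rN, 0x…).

[0] flags=0011 → (cmp)
[1] flags=0011 GE?F → skip
[2] flags=0011 HI?T → r1=0x64
[3] flags=0011 LE?T → r0=0x34
[4] flags=1000 → (cmp)
[5] flags=1000 LS?T → r1=0xd2
[6] flags=1000 HI?F → skip

FIX = (r1, 0xd2)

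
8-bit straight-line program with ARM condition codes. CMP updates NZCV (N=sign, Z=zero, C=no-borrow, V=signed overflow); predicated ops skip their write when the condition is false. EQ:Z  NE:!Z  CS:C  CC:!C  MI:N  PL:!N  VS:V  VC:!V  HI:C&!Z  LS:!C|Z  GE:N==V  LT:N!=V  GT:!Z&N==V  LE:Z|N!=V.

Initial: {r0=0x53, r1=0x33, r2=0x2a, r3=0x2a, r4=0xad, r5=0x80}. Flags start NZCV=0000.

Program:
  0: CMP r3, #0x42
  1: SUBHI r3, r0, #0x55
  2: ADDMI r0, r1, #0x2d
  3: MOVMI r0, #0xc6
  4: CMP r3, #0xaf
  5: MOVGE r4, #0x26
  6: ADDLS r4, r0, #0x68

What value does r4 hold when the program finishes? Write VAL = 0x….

0: ✓ CMP  NZCV=1000
1: · SUBHI
2: ✓ ADDMI  r0←0x60
3: ✓ MOVMI  r0←0xc6
4: ✓ CMP  NZCV=0000
5: ✓ MOVGE  r4←0x26
6: ✓ ADDLS  r4←0x2e

VAL = 0x2e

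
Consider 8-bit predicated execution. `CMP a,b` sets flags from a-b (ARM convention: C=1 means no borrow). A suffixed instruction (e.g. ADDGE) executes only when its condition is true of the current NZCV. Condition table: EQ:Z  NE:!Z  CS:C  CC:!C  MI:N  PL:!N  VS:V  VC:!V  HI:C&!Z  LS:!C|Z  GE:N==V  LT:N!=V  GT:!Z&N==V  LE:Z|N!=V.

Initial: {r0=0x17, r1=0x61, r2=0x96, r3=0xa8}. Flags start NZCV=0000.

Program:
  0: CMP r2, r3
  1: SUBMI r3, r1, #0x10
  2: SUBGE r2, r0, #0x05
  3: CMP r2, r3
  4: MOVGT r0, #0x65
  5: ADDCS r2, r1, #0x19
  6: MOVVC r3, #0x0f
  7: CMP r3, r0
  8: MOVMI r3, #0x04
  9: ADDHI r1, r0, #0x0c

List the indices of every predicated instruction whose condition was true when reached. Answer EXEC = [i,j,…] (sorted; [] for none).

EXEC = [1,5,9]

[0] flags=1000 → (cmp)
[1] flags=1000 MI?T → r3=0x51
[2] flags=1000 GE?F → skip
[3] flags=0011 → (cmp)
[4] flags=0011 GT?F → skip
[5] flags=0011 CS?T → r2=0x7a
[6] flags=0011 VC?F → skip
[7] flags=0010 → (cmp)
[8] flags=0010 MI?F → skip
[9] flags=0010 HI?T → r1=0x23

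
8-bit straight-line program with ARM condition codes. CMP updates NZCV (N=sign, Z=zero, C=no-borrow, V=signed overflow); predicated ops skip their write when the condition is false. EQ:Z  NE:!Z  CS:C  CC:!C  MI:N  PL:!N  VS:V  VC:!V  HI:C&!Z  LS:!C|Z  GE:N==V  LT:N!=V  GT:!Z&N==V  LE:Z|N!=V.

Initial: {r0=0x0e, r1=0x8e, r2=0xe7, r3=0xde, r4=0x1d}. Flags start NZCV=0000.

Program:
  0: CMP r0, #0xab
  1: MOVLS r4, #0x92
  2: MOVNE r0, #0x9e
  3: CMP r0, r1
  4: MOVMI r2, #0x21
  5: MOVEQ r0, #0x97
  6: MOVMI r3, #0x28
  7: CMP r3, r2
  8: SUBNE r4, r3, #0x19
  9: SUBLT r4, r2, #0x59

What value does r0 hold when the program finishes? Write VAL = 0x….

[0] flags=0000 → (cmp)
[1] flags=0000 LS?T → r4=0x92
[2] flags=0000 NE?T → r0=0x9e
[3] flags=0010 → (cmp)
[4] flags=0010 MI?F → skip
[5] flags=0010 EQ?F → skip
[6] flags=0010 MI?F → skip
[7] flags=1000 → (cmp)
[8] flags=1000 NE?T → r4=0xc5
[9] flags=1000 LT?T → r4=0x8e

VAL = 0x9e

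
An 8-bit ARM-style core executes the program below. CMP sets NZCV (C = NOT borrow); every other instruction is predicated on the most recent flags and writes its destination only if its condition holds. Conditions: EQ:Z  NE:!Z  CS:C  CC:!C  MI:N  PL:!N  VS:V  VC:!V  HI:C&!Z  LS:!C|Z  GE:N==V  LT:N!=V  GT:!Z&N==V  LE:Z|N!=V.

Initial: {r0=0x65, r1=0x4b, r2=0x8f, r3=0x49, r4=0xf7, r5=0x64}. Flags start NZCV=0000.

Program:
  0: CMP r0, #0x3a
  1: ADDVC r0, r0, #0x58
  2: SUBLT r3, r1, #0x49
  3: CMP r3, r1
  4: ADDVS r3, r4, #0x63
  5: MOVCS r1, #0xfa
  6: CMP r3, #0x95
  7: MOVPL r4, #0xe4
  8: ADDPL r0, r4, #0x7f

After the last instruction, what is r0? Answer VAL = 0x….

0: ✓ CMP  NZCV=0010
1: ✓ ADDVC  r0←0xbd
2: · SUBLT
3: ✓ CMP  NZCV=1000
4: · ADDVS
5: · MOVCS
6: ✓ CMP  NZCV=1001
7: · MOVPL
8: · ADDPL

VAL = 0xbd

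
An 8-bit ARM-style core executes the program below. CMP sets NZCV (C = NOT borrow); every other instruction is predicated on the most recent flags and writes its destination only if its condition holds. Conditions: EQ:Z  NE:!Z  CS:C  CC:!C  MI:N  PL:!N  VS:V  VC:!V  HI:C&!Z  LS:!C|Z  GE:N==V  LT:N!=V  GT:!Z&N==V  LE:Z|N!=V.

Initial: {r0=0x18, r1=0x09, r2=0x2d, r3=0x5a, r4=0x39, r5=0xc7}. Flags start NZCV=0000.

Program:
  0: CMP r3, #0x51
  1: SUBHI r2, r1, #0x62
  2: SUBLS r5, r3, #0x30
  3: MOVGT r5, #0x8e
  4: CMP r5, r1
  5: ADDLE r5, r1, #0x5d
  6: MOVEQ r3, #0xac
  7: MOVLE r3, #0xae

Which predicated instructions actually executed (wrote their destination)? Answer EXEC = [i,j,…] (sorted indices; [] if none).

0: ✓ CMP  NZCV=0010
1: ✓ SUBHI  r2←0xa7
2: · SUBLS
3: ✓ MOVGT  r5←0x8e
4: ✓ CMP  NZCV=1010
5: ✓ ADDLE  r5←0x66
6: · MOVEQ
7: ✓ MOVLE  r3←0xae

EXEC = [1,3,5,7]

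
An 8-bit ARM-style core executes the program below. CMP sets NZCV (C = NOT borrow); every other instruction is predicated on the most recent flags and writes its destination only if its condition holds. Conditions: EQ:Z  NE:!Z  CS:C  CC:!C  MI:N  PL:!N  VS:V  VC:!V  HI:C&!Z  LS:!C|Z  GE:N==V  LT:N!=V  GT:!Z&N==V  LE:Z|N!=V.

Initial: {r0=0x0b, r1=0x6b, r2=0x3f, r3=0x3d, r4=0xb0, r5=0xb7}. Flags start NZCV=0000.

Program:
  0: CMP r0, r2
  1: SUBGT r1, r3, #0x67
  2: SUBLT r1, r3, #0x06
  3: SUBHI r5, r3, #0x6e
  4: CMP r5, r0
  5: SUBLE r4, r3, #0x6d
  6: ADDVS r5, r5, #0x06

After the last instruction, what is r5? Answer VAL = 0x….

VAL = 0xb7

0: ✓ CMP  NZCV=1000
1: · SUBGT
2: ✓ SUBLT  r1←0x37
3: · SUBHI
4: ✓ CMP  NZCV=1010
5: ✓ SUBLE  r4←0xd0
6: · ADDVS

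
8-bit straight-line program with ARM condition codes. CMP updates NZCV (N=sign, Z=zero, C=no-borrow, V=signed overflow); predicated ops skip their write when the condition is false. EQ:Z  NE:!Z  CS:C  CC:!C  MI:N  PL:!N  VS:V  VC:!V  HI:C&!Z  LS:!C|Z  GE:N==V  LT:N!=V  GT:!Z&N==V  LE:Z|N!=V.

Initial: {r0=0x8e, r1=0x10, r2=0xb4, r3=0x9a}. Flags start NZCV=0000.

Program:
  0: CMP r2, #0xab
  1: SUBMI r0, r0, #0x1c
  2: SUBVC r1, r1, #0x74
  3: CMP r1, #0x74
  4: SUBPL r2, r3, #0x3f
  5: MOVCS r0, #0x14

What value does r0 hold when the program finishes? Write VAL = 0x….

[0] flags=0010 → (cmp)
[1] flags=0010 MI?F → skip
[2] flags=0010 VC?T → r1=0x9c
[3] flags=0011 → (cmp)
[4] flags=0011 PL?T → r2=0x5b
[5] flags=0011 CS?T → r0=0x14

VAL = 0x14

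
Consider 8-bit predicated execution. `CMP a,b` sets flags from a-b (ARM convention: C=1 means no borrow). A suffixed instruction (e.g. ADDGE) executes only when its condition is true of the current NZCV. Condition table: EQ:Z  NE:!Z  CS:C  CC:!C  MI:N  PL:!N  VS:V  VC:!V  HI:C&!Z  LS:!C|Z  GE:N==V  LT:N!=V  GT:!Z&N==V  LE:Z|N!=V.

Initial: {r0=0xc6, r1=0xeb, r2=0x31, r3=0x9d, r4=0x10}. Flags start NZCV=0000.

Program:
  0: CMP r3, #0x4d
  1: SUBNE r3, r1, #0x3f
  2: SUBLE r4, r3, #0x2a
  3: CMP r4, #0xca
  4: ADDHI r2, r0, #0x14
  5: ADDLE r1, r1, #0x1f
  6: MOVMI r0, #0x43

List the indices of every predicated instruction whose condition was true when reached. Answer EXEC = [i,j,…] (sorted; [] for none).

0: ✓ CMP  NZCV=0011
1: ✓ SUBNE  r3←0xac
2: ✓ SUBLE  r4←0x82
3: ✓ CMP  NZCV=1000
4: · ADDHI
5: ✓ ADDLE  r1←0x0a
6: ✓ MOVMI  r0←0x43

EXEC = [1,2,5,6]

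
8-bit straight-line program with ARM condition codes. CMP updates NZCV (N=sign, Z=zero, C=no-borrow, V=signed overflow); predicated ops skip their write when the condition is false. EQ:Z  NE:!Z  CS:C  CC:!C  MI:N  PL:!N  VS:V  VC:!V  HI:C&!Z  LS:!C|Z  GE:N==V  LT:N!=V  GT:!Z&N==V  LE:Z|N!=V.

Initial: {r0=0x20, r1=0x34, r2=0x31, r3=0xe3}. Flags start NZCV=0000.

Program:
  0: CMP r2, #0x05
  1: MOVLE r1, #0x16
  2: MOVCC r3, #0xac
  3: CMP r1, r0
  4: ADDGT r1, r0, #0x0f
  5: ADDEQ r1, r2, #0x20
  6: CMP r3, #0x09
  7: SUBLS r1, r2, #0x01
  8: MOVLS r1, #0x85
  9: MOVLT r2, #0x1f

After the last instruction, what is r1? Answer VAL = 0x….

VAL = 0x2f

[0] flags=0010 → (cmp)
[1] flags=0010 LE?F → skip
[2] flags=0010 CC?F → skip
[3] flags=0010 → (cmp)
[4] flags=0010 GT?T → r1=0x2f
[5] flags=0010 EQ?F → skip
[6] flags=1010 → (cmp)
[7] flags=1010 LS?F → skip
[8] flags=1010 LS?F → skip
[9] flags=1010 LT?T → r2=0x1f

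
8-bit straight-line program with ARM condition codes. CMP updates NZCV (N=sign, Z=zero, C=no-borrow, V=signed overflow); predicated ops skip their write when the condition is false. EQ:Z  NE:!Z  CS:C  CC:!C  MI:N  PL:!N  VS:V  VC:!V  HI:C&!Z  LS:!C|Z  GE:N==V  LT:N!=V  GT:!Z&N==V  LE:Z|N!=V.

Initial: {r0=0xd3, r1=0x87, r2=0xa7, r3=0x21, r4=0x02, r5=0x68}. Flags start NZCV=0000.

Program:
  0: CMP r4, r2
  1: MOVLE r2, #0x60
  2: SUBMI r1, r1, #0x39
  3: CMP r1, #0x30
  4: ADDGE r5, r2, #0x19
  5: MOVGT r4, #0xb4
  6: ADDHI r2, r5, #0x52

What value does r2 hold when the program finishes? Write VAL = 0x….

[0] flags=0000 → (cmp)
[1] flags=0000 LE?F → skip
[2] flags=0000 MI?F → skip
[3] flags=0011 → (cmp)
[4] flags=0011 GE?F → skip
[5] flags=0011 GT?F → skip
[6] flags=0011 HI?T → r2=0xba

VAL = 0xba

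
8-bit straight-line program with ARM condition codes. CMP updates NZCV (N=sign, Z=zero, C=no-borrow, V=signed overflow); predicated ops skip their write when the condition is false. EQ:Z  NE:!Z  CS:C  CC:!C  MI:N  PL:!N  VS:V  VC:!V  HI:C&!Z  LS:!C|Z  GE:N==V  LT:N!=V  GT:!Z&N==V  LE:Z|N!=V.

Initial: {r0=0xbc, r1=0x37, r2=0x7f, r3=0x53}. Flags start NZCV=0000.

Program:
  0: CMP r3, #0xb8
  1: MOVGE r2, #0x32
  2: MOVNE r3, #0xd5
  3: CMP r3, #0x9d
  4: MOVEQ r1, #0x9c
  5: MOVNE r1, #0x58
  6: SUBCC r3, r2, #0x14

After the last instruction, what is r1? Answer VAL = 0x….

0: ✓ CMP  NZCV=1001
1: ✓ MOVGE  r2←0x32
2: ✓ MOVNE  r3←0xd5
3: ✓ CMP  NZCV=0010
4: · MOVEQ
5: ✓ MOVNE  r1←0x58
6: · SUBCC

VAL = 0x58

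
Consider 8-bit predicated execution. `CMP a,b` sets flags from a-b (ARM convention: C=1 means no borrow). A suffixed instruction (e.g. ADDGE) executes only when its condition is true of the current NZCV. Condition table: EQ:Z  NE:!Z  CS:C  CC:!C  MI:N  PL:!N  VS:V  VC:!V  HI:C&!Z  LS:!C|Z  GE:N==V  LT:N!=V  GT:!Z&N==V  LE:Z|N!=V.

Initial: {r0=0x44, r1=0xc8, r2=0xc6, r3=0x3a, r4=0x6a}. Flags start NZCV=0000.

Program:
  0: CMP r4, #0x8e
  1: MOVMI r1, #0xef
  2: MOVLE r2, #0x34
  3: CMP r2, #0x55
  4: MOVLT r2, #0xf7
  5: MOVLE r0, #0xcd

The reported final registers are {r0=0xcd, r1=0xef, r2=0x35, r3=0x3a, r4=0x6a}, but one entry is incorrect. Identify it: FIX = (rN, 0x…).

FIX = (r2, 0xf7)

[0] flags=1001 → (cmp)
[1] flags=1001 MI?T → r1=0xef
[2] flags=1001 LE?F → skip
[3] flags=0011 → (cmp)
[4] flags=0011 LT?T → r2=0xf7
[5] flags=0011 LE?T → r0=0xcd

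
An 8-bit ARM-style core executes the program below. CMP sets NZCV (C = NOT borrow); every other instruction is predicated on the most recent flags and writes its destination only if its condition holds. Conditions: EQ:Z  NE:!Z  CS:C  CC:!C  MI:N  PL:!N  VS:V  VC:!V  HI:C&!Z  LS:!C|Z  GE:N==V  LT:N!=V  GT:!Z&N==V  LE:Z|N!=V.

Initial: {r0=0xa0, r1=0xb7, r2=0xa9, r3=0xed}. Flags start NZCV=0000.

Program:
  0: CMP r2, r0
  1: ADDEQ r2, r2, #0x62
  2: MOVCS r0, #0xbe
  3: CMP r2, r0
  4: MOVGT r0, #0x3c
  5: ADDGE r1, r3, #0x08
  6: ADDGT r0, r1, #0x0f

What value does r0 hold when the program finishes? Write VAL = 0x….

0: ✓ CMP  NZCV=0010
1: · ADDEQ
2: ✓ MOVCS  r0←0xbe
3: ✓ CMP  NZCV=1000
4: · MOVGT
5: · ADDGE
6: · ADDGT

VAL = 0xbe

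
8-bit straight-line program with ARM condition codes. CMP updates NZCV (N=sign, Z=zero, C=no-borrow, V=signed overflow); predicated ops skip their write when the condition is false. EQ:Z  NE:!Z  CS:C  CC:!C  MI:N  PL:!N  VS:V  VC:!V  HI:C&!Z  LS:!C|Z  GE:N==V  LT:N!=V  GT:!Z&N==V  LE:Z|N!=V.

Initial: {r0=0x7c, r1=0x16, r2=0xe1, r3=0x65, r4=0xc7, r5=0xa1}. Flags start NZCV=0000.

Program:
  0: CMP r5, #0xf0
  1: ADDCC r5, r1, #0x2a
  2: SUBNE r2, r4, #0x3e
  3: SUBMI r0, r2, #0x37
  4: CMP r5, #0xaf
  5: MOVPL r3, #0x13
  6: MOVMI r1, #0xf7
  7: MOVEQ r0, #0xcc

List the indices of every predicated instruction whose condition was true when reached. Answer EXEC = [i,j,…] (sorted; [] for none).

[0] flags=1000 → (cmp)
[1] flags=1000 CC?T → r5=0x40
[2] flags=1000 NE?T → r2=0x89
[3] flags=1000 MI?T → r0=0x52
[4] flags=1001 → (cmp)
[5] flags=1001 PL?F → skip
[6] flags=1001 MI?T → r1=0xf7
[7] flags=1001 EQ?F → skip

EXEC = [1,2,3,6]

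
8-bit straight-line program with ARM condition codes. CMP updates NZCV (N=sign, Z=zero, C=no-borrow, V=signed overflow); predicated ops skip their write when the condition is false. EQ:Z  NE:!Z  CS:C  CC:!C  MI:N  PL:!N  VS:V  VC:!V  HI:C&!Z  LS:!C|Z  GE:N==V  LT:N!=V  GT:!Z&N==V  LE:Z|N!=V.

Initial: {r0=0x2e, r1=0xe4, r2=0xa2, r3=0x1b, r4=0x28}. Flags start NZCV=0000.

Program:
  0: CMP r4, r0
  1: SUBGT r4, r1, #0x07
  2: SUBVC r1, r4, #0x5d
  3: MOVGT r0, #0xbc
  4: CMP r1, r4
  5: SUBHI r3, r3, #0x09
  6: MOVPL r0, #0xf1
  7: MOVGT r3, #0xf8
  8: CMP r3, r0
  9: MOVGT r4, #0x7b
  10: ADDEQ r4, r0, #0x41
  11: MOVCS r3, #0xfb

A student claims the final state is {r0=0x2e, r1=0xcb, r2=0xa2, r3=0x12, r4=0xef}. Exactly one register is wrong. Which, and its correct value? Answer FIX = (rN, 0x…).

FIX = (r4, 0x28)

0: ✓ CMP  NZCV=1000
1: · SUBGT
2: ✓ SUBVC  r1←0xcb
3: · MOVGT
4: ✓ CMP  NZCV=1010
5: ✓ SUBHI  r3←0x12
6: · MOVPL
7: · MOVGT
8: ✓ CMP  NZCV=1000
9: · MOVGT
10: · ADDEQ
11: · MOVCS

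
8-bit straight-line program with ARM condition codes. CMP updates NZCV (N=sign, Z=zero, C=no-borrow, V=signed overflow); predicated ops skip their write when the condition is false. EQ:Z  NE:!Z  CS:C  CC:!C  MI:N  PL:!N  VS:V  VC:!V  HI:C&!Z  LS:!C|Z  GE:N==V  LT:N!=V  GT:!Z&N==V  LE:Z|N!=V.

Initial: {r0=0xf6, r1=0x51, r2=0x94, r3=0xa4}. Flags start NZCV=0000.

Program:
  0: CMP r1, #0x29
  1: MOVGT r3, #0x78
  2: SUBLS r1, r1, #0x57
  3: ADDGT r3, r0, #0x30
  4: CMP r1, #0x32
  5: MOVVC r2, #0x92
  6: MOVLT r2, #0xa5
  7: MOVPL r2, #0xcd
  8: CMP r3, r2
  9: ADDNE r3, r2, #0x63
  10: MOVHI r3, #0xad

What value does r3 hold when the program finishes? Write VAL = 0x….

VAL = 0x30

[0] flags=0010 → (cmp)
[1] flags=0010 GT?T → r3=0x78
[2] flags=0010 LS?F → skip
[3] flags=0010 GT?T → r3=0x26
[4] flags=0010 → (cmp)
[5] flags=0010 VC?T → r2=0x92
[6] flags=0010 LT?F → skip
[7] flags=0010 PL?T → r2=0xcd
[8] flags=0000 → (cmp)
[9] flags=0000 NE?T → r3=0x30
[10] flags=0000 HI?F → skip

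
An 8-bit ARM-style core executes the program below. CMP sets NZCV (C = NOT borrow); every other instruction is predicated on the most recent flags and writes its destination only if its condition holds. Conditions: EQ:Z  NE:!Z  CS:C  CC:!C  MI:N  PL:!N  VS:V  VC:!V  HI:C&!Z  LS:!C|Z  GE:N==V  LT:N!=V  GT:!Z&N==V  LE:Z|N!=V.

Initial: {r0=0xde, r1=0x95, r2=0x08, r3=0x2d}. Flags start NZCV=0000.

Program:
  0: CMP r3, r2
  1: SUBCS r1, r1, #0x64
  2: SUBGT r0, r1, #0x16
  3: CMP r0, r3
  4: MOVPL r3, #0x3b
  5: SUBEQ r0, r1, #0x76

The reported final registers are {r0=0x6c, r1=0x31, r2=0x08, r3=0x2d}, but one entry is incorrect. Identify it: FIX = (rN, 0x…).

FIX = (r0, 0x1b)

0: ✓ CMP  NZCV=0010
1: ✓ SUBCS  r1←0x31
2: ✓ SUBGT  r0←0x1b
3: ✓ CMP  NZCV=1000
4: · MOVPL
5: · SUBEQ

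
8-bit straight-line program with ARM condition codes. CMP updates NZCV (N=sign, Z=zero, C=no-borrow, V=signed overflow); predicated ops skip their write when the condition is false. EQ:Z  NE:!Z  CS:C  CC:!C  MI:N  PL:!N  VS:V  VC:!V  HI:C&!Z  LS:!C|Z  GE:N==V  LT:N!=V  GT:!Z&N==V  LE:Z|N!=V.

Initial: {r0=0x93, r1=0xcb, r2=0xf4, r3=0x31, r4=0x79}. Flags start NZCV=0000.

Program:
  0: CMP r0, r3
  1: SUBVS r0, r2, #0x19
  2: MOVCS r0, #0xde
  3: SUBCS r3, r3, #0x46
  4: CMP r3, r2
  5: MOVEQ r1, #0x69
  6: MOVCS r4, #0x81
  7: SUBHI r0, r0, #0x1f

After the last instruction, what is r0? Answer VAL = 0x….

0: ✓ CMP  NZCV=0011
1: ✓ SUBVS  r0←0xdb
2: ✓ MOVCS  r0←0xde
3: ✓ SUBCS  r3←0xeb
4: ✓ CMP  NZCV=1000
5: · MOVEQ
6: · MOVCS
7: · SUBHI

VAL = 0xde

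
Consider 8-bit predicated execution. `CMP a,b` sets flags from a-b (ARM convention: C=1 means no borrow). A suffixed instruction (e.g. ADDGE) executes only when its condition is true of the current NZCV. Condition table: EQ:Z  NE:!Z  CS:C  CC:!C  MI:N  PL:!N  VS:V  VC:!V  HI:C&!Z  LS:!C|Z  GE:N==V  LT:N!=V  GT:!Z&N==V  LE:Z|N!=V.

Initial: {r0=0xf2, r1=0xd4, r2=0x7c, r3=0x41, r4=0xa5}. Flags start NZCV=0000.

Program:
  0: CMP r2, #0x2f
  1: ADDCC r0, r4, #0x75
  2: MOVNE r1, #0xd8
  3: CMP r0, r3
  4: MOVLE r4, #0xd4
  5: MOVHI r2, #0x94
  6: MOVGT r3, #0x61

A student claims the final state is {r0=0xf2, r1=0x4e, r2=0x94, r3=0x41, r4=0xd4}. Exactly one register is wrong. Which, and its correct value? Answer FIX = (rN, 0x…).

[0] flags=0010 → (cmp)
[1] flags=0010 CC?F → skip
[2] flags=0010 NE?T → r1=0xd8
[3] flags=1010 → (cmp)
[4] flags=1010 LE?T → r4=0xd4
[5] flags=1010 HI?T → r2=0x94
[6] flags=1010 GT?F → skip

FIX = (r1, 0xd8)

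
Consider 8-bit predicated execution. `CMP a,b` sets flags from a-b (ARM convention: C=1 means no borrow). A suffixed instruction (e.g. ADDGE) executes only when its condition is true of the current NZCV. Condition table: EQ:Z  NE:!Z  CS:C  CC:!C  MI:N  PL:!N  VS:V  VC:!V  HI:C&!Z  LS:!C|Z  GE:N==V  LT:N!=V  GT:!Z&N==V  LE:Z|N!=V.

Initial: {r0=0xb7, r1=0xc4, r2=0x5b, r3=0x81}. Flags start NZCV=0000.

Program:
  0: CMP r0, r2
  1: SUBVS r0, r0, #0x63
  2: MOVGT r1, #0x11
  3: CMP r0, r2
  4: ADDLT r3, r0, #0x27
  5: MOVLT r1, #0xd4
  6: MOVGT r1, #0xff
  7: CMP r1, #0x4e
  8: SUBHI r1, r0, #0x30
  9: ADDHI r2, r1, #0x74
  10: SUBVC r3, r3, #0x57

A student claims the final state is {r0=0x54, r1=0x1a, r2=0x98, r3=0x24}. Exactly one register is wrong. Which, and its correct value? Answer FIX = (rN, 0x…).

FIX = (r1, 0x24)

[0] flags=0011 → (cmp)
[1] flags=0011 VS?T → r0=0x54
[2] flags=0011 GT?F → skip
[3] flags=1000 → (cmp)
[4] flags=1000 LT?T → r3=0x7b
[5] flags=1000 LT?T → r1=0xd4
[6] flags=1000 GT?F → skip
[7] flags=1010 → (cmp)
[8] flags=1010 HI?T → r1=0x24
[9] flags=1010 HI?T → r2=0x98
[10] flags=1010 VC?T → r3=0x24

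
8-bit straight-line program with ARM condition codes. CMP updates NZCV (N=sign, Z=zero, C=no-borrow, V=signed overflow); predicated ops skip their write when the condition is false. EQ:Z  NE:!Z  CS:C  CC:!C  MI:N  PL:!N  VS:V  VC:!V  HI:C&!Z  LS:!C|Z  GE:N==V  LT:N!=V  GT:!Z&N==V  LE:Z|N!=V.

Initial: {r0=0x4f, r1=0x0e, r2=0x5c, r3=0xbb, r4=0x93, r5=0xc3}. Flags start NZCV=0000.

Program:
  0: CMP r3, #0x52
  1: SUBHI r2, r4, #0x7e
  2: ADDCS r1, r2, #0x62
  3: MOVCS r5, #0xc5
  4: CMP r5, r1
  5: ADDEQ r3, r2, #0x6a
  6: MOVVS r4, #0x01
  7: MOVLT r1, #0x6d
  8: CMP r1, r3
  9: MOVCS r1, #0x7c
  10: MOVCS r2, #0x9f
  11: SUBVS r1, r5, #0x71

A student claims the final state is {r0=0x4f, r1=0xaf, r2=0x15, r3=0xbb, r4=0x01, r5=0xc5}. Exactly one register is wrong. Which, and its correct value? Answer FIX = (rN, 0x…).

[0] flags=0011 → (cmp)
[1] flags=0011 HI?T → r2=0x15
[2] flags=0011 CS?T → r1=0x77
[3] flags=0011 CS?T → r5=0xc5
[4] flags=0011 → (cmp)
[5] flags=0011 EQ?F → skip
[6] flags=0011 VS?T → r4=0x01
[7] flags=0011 LT?T → r1=0x6d
[8] flags=1001 → (cmp)
[9] flags=1001 CS?F → skip
[10] flags=1001 CS?F → skip
[11] flags=1001 VS?T → r1=0x54

FIX = (r1, 0x54)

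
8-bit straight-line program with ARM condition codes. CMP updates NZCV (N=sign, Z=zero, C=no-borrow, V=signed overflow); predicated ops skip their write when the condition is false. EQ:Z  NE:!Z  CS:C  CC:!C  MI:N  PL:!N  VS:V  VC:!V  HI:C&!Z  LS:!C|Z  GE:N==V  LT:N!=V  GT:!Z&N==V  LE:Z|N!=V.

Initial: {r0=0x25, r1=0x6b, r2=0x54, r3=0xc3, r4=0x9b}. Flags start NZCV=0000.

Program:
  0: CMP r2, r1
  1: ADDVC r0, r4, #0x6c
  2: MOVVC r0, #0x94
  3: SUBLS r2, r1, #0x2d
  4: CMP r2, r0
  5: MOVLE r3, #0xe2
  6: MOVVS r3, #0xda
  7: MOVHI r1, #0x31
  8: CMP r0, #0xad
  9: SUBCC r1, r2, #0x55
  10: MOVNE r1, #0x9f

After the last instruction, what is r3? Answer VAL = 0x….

VAL = 0xda

[0] flags=1000 → (cmp)
[1] flags=1000 VC?T → r0=0x07
[2] flags=1000 VC?T → r0=0x94
[3] flags=1000 LS?T → r2=0x3e
[4] flags=1001 → (cmp)
[5] flags=1001 LE?F → skip
[6] flags=1001 VS?T → r3=0xda
[7] flags=1001 HI?F → skip
[8] flags=1000 → (cmp)
[9] flags=1000 CC?T → r1=0xe9
[10] flags=1000 NE?T → r1=0x9f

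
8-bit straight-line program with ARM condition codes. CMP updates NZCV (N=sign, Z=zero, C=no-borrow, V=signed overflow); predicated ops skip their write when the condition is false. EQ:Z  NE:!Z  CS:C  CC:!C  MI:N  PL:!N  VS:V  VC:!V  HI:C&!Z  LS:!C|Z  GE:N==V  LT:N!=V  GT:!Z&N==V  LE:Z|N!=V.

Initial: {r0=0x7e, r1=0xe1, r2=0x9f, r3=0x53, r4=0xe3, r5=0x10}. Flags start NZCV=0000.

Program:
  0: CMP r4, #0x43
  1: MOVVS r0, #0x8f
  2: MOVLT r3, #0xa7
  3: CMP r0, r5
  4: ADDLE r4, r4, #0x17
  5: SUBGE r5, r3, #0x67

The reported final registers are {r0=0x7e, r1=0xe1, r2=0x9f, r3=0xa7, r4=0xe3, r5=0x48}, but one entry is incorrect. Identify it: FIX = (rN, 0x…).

0: ✓ CMP  NZCV=1010
1: · MOVVS
2: ✓ MOVLT  r3←0xa7
3: ✓ CMP  NZCV=0010
4: · ADDLE
5: ✓ SUBGE  r5←0x40

FIX = (r5, 0x40)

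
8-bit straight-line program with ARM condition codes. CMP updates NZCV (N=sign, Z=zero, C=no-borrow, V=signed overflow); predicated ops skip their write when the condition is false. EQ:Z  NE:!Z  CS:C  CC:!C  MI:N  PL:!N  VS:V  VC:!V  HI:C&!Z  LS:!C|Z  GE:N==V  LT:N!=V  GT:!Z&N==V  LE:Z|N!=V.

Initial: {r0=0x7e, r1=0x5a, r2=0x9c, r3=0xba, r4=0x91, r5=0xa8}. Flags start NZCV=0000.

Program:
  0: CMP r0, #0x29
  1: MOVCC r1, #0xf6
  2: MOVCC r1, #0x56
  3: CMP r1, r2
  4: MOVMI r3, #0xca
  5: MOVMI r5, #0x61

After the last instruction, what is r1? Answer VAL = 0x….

[0] flags=0010 → (cmp)
[1] flags=0010 CC?F → skip
[2] flags=0010 CC?F → skip
[3] flags=1001 → (cmp)
[4] flags=1001 MI?T → r3=0xca
[5] flags=1001 MI?T → r5=0x61

VAL = 0x5a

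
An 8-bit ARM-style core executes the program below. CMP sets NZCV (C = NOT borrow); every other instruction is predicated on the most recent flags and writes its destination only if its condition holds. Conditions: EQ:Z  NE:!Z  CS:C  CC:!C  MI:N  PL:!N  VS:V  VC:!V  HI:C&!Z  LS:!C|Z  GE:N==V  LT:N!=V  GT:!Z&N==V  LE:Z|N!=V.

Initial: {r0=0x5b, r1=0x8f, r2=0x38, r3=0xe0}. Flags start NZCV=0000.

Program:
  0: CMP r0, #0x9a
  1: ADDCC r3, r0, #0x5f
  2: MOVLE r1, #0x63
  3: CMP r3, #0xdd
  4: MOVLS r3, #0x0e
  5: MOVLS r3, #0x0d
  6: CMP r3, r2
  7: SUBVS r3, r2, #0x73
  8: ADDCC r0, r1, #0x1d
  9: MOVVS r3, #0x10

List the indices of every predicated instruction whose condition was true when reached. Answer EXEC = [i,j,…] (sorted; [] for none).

EXEC = [1,4,5,8]

0: ✓ CMP  NZCV=1001
1: ✓ ADDCC  r3←0xba
2: · MOVLE
3: ✓ CMP  NZCV=1000
4: ✓ MOVLS  r3←0x0e
5: ✓ MOVLS  r3←0x0d
6: ✓ CMP  NZCV=1000
7: · SUBVS
8: ✓ ADDCC  r0←0xac
9: · MOVVS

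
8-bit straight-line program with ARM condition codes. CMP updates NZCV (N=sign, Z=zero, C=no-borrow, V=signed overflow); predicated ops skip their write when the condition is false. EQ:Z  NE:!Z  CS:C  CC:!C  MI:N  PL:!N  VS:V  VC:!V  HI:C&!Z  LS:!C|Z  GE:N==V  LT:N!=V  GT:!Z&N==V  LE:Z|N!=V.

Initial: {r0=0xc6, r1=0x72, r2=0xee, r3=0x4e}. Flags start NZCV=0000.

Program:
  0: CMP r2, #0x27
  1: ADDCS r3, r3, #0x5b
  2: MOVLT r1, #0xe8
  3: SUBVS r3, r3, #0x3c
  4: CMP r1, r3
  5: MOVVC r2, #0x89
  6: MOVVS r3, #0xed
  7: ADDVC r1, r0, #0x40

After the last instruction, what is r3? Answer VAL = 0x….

VAL = 0xa9

[0] flags=1010 → (cmp)
[1] flags=1010 CS?T → r3=0xa9
[2] flags=1010 LT?T → r1=0xe8
[3] flags=1010 VS?F → skip
[4] flags=0010 → (cmp)
[5] flags=0010 VC?T → r2=0x89
[6] flags=0010 VS?F → skip
[7] flags=0010 VC?T → r1=0x06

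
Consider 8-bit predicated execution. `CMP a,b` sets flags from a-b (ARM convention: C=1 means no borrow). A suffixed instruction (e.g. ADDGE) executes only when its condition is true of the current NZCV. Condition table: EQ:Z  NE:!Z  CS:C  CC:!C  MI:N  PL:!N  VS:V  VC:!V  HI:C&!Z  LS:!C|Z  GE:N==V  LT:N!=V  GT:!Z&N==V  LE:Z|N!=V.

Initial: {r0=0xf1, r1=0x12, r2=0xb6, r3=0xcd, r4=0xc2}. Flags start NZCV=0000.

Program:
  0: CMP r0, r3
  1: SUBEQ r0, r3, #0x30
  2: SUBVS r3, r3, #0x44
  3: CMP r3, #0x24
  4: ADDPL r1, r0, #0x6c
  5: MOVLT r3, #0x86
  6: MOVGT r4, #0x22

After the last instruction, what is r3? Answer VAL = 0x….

VAL = 0x86

0: ✓ CMP  NZCV=0010
1: · SUBEQ
2: · SUBVS
3: ✓ CMP  NZCV=1010
4: · ADDPL
5: ✓ MOVLT  r3←0x86
6: · MOVGT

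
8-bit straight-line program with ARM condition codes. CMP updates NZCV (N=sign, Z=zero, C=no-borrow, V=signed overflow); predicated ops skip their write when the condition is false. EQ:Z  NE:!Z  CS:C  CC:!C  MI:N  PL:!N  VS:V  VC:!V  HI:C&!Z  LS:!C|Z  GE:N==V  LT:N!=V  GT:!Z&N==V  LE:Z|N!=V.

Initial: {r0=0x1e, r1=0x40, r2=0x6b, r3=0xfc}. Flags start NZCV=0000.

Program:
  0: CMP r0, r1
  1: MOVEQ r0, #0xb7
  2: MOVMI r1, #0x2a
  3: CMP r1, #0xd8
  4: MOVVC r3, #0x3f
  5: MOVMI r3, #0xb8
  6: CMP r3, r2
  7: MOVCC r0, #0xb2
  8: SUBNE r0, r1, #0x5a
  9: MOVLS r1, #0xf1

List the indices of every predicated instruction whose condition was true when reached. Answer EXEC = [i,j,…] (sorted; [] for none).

EXEC = [2,4,7,8,9]

[0] flags=1000 → (cmp)
[1] flags=1000 EQ?F → skip
[2] flags=1000 MI?T → r1=0x2a
[3] flags=0000 → (cmp)
[4] flags=0000 VC?T → r3=0x3f
[5] flags=0000 MI?F → skip
[6] flags=1000 → (cmp)
[7] flags=1000 CC?T → r0=0xb2
[8] flags=1000 NE?T → r0=0xd0
[9] flags=1000 LS?T → r1=0xf1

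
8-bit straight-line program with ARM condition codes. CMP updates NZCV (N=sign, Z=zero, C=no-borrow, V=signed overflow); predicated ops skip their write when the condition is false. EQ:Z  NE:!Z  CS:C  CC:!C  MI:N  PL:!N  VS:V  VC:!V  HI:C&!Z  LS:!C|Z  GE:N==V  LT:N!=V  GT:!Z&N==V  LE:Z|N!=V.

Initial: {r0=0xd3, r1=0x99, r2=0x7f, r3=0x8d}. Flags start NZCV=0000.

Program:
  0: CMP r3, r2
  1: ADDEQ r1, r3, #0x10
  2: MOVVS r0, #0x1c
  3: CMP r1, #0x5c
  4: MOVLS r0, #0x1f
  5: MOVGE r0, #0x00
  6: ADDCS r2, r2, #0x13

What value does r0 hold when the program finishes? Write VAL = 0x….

VAL = 0x1c

[0] flags=0011 → (cmp)
[1] flags=0011 EQ?F → skip
[2] flags=0011 VS?T → r0=0x1c
[3] flags=0011 → (cmp)
[4] flags=0011 LS?F → skip
[5] flags=0011 GE?F → skip
[6] flags=0011 CS?T → r2=0x92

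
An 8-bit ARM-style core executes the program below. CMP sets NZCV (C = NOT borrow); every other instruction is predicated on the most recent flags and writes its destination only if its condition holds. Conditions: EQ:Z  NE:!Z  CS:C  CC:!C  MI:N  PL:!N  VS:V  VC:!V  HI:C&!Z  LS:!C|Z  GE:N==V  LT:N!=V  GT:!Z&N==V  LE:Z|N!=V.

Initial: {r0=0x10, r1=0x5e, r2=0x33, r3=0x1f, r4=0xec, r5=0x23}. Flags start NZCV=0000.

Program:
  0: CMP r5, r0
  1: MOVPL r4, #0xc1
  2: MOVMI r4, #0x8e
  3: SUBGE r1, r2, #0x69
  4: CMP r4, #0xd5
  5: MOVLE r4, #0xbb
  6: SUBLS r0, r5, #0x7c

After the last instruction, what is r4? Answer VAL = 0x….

[0] flags=0010 → (cmp)
[1] flags=0010 PL?T → r4=0xc1
[2] flags=0010 MI?F → skip
[3] flags=0010 GE?T → r1=0xca
[4] flags=1000 → (cmp)
[5] flags=1000 LE?T → r4=0xbb
[6] flags=1000 LS?T → r0=0xa7

VAL = 0xbb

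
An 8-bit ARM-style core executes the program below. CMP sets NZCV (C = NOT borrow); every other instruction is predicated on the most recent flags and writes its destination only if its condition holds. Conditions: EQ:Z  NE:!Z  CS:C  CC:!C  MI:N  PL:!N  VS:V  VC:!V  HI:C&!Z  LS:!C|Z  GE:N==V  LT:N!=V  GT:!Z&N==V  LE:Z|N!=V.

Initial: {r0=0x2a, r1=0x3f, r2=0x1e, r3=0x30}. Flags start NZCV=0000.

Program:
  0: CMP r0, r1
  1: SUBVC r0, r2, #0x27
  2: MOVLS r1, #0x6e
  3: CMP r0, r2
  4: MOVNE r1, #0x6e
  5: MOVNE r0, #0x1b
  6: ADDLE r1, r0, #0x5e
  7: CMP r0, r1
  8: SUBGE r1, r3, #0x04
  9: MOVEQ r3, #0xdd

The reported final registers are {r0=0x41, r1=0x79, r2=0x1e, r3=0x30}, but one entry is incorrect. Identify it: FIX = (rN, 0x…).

[0] flags=1000 → (cmp)
[1] flags=1000 VC?T → r0=0xf7
[2] flags=1000 LS?T → r1=0x6e
[3] flags=1010 → (cmp)
[4] flags=1010 NE?T → r1=0x6e
[5] flags=1010 NE?T → r0=0x1b
[6] flags=1010 LE?T → r1=0x79
[7] flags=1000 → (cmp)
[8] flags=1000 GE?F → skip
[9] flags=1000 EQ?F → skip

FIX = (r0, 0x1b)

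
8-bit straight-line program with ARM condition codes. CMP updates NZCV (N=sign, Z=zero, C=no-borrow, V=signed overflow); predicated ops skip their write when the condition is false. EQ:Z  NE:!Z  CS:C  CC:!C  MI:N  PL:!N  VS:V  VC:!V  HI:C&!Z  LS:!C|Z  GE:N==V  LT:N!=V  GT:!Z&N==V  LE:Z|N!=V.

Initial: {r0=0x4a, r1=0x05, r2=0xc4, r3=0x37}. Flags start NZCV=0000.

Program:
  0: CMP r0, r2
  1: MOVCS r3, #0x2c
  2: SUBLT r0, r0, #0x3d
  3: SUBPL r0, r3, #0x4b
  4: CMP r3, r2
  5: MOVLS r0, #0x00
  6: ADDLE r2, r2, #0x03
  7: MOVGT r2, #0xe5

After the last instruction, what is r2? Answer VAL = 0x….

VAL = 0xe5

[0] flags=1001 → (cmp)
[1] flags=1001 CS?F → skip
[2] flags=1001 LT?F → skip
[3] flags=1001 PL?F → skip
[4] flags=0000 → (cmp)
[5] flags=0000 LS?T → r0=0x00
[6] flags=0000 LE?F → skip
[7] flags=0000 GT?T → r2=0xe5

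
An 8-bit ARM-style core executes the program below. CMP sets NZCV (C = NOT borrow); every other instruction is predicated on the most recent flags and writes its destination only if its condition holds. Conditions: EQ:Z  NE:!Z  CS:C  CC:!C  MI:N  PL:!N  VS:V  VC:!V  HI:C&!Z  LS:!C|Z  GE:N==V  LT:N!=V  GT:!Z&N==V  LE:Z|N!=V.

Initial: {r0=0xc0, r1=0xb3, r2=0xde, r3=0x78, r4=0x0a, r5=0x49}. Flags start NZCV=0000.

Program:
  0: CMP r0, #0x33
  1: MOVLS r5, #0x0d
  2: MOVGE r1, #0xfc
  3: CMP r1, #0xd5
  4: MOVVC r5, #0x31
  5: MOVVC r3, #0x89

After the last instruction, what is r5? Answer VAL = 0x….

0: ✓ CMP  NZCV=1010
1: · MOVLS
2: · MOVGE
3: ✓ CMP  NZCV=1000
4: ✓ MOVVC  r5←0x31
5: ✓ MOVVC  r3←0x89

VAL = 0x31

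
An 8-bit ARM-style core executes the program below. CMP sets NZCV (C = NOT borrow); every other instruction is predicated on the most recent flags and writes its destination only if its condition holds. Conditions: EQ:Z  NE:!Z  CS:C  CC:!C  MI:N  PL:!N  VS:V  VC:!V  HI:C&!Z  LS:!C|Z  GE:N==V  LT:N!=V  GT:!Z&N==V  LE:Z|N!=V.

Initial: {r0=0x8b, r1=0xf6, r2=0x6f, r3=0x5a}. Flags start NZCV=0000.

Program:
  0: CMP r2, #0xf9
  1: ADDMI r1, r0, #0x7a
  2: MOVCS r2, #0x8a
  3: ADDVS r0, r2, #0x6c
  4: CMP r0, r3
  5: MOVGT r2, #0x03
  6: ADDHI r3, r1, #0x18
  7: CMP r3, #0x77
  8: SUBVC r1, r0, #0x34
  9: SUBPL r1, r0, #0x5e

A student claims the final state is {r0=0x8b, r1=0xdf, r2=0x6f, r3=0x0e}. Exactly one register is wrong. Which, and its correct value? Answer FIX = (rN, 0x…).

[0] flags=0000 → (cmp)
[1] flags=0000 MI?F → skip
[2] flags=0000 CS?F → skip
[3] flags=0000 VS?F → skip
[4] flags=0011 → (cmp)
[5] flags=0011 GT?F → skip
[6] flags=0011 HI?T → r3=0x0e
[7] flags=1000 → (cmp)
[8] flags=1000 VC?T → r1=0x57
[9] flags=1000 PL?F → skip

FIX = (r1, 0x57)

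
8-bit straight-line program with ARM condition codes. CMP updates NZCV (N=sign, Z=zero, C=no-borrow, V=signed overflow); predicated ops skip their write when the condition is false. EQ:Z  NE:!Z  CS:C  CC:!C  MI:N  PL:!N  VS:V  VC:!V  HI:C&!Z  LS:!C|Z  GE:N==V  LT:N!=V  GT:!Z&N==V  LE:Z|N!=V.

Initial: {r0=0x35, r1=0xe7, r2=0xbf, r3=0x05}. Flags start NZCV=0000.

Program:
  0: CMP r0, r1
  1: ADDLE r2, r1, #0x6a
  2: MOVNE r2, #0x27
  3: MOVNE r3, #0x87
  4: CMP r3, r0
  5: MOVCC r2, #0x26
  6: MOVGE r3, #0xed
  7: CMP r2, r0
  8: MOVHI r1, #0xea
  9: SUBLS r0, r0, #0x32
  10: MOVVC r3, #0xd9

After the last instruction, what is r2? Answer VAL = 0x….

0: ✓ CMP  NZCV=0000
1: · ADDLE
2: ✓ MOVNE  r2←0x27
3: ✓ MOVNE  r3←0x87
4: ✓ CMP  NZCV=0011
5: · MOVCC
6: · MOVGE
7: ✓ CMP  NZCV=1000
8: · MOVHI
9: ✓ SUBLS  r0←0x03
10: ✓ MOVVC  r3←0xd9

VAL = 0x27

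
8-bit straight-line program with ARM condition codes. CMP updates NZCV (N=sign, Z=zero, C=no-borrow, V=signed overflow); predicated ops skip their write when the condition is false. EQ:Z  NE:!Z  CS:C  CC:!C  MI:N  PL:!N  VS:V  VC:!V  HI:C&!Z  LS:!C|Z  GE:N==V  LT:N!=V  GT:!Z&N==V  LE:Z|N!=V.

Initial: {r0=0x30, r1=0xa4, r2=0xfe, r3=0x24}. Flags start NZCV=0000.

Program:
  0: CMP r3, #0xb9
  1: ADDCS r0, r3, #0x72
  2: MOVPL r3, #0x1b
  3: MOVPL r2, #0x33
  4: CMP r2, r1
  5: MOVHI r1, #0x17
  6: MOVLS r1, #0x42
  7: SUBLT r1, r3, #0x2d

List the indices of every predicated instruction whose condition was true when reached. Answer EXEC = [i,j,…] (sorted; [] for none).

EXEC = [2,3,6]

0: ✓ CMP  NZCV=0000
1: · ADDCS
2: ✓ MOVPL  r3←0x1b
3: ✓ MOVPL  r2←0x33
4: ✓ CMP  NZCV=1001
5: · MOVHI
6: ✓ MOVLS  r1←0x42
7: · SUBLT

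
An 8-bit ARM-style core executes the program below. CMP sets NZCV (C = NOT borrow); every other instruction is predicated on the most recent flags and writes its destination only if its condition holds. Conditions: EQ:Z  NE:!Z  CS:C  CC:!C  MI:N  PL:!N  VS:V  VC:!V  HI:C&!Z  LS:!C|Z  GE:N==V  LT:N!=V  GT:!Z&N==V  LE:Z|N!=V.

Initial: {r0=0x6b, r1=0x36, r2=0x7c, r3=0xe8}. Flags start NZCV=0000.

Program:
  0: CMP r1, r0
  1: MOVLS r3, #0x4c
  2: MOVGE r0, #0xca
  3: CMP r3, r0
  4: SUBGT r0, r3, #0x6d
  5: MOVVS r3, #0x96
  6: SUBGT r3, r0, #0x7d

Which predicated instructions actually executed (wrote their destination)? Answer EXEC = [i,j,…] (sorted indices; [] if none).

[0] flags=1000 → (cmp)
[1] flags=1000 LS?T → r3=0x4c
[2] flags=1000 GE?F → skip
[3] flags=1000 → (cmp)
[4] flags=1000 GT?F → skip
[5] flags=1000 VS?F → skip
[6] flags=1000 GT?F → skip

EXEC = [1]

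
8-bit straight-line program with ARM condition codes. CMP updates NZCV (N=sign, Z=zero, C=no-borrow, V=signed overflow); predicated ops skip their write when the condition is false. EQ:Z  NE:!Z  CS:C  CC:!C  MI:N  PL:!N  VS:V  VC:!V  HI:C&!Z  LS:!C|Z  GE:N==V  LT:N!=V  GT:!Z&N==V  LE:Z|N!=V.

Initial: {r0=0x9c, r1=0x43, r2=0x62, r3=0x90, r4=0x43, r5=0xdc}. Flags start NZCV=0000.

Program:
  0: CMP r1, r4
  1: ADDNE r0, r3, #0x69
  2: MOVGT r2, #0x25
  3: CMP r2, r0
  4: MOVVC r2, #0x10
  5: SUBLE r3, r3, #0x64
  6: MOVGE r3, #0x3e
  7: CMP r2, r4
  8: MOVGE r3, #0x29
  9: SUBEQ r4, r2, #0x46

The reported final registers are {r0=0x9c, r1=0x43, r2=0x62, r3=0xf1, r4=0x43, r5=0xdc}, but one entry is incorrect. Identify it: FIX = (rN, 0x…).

[0] flags=0110 → (cmp)
[1] flags=0110 NE?F → skip
[2] flags=0110 GT?F → skip
[3] flags=1001 → (cmp)
[4] flags=1001 VC?F → skip
[5] flags=1001 LE?F → skip
[6] flags=1001 GE?T → r3=0x3e
[7] flags=0010 → (cmp)
[8] flags=0010 GE?T → r3=0x29
[9] flags=0010 EQ?F → skip

FIX = (r3, 0x29)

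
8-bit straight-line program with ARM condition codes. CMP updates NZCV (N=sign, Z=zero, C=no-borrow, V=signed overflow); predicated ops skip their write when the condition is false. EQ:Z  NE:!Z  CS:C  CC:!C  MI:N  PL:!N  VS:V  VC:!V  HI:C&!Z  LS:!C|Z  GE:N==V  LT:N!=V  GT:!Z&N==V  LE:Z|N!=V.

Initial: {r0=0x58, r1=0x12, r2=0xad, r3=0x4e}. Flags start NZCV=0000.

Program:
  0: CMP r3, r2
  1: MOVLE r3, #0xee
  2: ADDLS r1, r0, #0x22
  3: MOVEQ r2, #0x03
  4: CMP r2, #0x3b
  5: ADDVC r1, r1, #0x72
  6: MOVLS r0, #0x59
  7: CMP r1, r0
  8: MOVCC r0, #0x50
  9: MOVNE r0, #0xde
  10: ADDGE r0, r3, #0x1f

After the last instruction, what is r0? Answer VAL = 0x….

0: ✓ CMP  NZCV=1001
1: · MOVLE
2: ✓ ADDLS  r1←0x7a
3: · MOVEQ
4: ✓ CMP  NZCV=0011
5: · ADDVC
6: · MOVLS
7: ✓ CMP  NZCV=0010
8: · MOVCC
9: ✓ MOVNE  r0←0xde
10: ✓ ADDGE  r0←0x6d

VAL = 0x6d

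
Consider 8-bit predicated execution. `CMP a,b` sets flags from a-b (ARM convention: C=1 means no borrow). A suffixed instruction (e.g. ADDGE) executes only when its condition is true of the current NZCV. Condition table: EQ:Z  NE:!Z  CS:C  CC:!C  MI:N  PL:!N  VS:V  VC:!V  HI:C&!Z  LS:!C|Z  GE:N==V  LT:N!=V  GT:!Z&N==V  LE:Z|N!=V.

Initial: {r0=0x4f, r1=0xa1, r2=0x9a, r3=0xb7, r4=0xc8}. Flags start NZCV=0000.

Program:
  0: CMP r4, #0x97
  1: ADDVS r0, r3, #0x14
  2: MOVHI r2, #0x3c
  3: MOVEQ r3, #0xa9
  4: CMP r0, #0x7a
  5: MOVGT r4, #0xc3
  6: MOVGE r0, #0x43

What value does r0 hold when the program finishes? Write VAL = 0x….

0: ✓ CMP  NZCV=0010
1: · ADDVS
2: ✓ MOVHI  r2←0x3c
3: · MOVEQ
4: ✓ CMP  NZCV=1000
5: · MOVGT
6: · MOVGE

VAL = 0x4f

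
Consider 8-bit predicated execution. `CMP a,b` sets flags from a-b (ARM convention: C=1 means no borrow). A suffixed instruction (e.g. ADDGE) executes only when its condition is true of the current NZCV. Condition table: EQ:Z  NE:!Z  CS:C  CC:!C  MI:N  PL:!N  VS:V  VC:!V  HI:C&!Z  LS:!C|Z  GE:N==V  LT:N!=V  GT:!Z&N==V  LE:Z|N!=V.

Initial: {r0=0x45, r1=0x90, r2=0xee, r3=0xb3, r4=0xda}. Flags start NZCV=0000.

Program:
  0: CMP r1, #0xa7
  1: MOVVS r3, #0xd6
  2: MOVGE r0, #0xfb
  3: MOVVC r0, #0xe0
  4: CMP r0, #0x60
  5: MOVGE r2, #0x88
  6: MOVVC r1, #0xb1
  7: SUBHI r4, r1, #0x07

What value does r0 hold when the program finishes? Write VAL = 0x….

0: ✓ CMP  NZCV=1000
1: · MOVVS
2: · MOVGE
3: ✓ MOVVC  r0←0xe0
4: ✓ CMP  NZCV=1010
5: · MOVGE
6: ✓ MOVVC  r1←0xb1
7: ✓ SUBHI  r4←0xaa

VAL = 0xe0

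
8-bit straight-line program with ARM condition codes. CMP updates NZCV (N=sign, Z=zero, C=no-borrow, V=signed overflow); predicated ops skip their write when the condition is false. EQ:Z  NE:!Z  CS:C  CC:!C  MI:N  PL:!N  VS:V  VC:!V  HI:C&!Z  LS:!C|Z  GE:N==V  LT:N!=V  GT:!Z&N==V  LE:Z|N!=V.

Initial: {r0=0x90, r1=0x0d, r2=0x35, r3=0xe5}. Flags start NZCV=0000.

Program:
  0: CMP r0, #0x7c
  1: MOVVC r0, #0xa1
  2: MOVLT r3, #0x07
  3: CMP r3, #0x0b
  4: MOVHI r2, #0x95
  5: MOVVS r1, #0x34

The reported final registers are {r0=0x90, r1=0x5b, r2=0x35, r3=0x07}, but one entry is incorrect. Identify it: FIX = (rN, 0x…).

FIX = (r1, 0x0d)

[0] flags=0011 → (cmp)
[1] flags=0011 VC?F → skip
[2] flags=0011 LT?T → r3=0x07
[3] flags=1000 → (cmp)
[4] flags=1000 HI?F → skip
[5] flags=1000 VS?F → skip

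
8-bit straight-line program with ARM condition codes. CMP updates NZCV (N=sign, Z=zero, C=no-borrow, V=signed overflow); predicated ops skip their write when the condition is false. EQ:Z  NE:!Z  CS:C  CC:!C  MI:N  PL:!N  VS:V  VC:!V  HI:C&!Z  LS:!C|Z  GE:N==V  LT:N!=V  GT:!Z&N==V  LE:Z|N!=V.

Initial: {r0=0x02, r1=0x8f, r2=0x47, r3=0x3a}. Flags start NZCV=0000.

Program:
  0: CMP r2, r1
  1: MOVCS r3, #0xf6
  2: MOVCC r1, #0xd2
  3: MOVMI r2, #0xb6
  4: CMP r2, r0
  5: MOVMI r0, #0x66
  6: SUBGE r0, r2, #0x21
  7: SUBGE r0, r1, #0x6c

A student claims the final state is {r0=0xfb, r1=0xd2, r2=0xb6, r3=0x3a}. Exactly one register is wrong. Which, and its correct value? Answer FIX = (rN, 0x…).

0: ✓ CMP  NZCV=1001
1: · MOVCS
2: ✓ MOVCC  r1←0xd2
3: ✓ MOVMI  r2←0xb6
4: ✓ CMP  NZCV=1010
5: ✓ MOVMI  r0←0x66
6: · SUBGE
7: · SUBGE

FIX = (r0, 0x66)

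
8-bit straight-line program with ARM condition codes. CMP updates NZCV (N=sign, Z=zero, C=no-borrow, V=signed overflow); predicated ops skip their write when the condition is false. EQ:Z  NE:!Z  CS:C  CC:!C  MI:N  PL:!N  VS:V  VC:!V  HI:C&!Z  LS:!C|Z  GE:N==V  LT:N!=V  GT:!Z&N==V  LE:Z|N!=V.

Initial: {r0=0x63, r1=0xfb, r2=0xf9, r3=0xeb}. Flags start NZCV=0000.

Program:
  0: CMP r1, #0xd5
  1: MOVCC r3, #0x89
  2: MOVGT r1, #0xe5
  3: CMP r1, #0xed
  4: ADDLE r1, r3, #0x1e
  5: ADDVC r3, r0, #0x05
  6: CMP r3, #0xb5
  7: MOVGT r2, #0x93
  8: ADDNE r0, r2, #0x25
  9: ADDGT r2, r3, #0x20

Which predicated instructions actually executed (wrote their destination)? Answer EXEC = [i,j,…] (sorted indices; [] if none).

EXEC = [2,4,5,7,8,9]

[0] flags=0010 → (cmp)
[1] flags=0010 CC?F → skip
[2] flags=0010 GT?T → r1=0xe5
[3] flags=1000 → (cmp)
[4] flags=1000 LE?T → r1=0x09
[5] flags=1000 VC?T → r3=0x68
[6] flags=1001 → (cmp)
[7] flags=1001 GT?T → r2=0x93
[8] flags=1001 NE?T → r0=0xb8
[9] flags=1001 GT?T → r2=0x88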